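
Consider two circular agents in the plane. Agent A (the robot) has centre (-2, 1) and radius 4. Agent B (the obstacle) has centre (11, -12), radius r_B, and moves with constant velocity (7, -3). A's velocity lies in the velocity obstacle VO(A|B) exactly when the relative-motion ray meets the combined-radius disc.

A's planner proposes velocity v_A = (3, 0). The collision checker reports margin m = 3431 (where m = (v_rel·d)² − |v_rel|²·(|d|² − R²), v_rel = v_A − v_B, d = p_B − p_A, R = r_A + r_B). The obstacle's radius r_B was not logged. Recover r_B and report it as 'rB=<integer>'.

m = 3431
d = (13, -13);  v_rel = (-4, 3),  |v_rel|² = 25
v_rel×d = (-4)·(-13) − (3)·(13) = 13
since m = R²·25 − 13²:  R² = (169 + 3431) / 25 = 144
R = √144 = 12  ⇒  r_B = 12 − 4 = 8

rB=8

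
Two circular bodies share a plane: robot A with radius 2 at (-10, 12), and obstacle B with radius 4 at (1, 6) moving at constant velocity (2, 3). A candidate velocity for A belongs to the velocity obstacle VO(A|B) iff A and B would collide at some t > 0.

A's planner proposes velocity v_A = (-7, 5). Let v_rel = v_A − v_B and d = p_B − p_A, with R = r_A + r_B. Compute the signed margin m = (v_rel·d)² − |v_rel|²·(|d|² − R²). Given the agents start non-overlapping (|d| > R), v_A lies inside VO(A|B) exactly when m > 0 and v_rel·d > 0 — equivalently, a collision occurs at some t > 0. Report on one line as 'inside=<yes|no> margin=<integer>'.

d = (11, -6),  |d|² = 157;  R = 2+4 = 6,  c = 157−6² = 121
v_rel = (-9, 2),  |v_rel|² = 85;  v_rel·d = (-9)·(11) + (2)·(-6) = -111
85·t² + 222·t + 121 = 0  ⇒  m = (-111)² − 85·121 = 2036
m = 2036 > 0,  v_rel·d = -111 < 0  ⇒  outside

inside=no margin=2036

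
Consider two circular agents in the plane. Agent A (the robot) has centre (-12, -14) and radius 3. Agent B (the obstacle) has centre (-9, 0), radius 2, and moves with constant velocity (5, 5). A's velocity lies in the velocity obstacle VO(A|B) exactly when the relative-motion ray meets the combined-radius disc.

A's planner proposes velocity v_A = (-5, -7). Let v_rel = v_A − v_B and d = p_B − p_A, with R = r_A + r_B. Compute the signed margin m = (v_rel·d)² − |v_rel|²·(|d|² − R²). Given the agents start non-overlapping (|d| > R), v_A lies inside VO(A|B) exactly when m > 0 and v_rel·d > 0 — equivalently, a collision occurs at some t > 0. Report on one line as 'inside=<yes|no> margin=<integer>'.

d = (3, 14),  |d|² = 205;  R = 3+2 = 5,  c = 205−5² = 180
v_rel = (-10, -12),  |v_rel|² = 244;  v_rel·d = (-10)·(3) + (-12)·(14) = -198
244·t² + 396·t + 180 = 0  ⇒  m = (-198)² − 244·180 = -4716
m = -4716 < 0,  v_rel·d = -198 < 0  ⇒  outside

inside=no margin=-4716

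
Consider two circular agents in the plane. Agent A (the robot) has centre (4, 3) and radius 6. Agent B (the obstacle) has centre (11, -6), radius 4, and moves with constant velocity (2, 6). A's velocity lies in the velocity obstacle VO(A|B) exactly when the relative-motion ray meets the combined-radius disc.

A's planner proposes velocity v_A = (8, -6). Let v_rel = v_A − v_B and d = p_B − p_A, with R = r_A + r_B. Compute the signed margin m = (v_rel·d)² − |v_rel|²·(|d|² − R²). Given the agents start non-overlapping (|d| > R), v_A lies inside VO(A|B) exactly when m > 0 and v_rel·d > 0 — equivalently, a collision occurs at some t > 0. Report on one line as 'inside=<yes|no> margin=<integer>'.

d = (7, -9),  |d|² = 130;  R = 6+4 = 10,  c = 130−10² = 30
v_rel = (6, -12),  |v_rel|² = 180;  v_rel·d = (6)·(7) + (-12)·(-9) = 150
180·t² − 300·t + 30 = 0  ⇒  m = 150² − 180·30 = 17100
m = 17100 > 0,  v_rel·d = 150 > 0  ⇒  inside

inside=yes margin=17100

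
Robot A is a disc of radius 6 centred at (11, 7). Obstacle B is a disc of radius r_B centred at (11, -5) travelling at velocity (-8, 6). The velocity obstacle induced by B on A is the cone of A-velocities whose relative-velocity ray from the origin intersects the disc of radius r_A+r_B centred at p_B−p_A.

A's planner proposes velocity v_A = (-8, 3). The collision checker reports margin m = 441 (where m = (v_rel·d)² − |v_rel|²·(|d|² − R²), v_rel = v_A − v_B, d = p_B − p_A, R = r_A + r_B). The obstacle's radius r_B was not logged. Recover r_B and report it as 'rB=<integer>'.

m = 441
d = (0, -12);  v_rel = (0, -3),  |v_rel|² = 9
v_rel×d = (0)·(-12) − (-3)·(0) = 0
since m = R²·9 − 0²:  R² = (0 + 441) / 9 = 49
R = √49 = 7  ⇒  r_B = 7 − 6 = 1

rB=1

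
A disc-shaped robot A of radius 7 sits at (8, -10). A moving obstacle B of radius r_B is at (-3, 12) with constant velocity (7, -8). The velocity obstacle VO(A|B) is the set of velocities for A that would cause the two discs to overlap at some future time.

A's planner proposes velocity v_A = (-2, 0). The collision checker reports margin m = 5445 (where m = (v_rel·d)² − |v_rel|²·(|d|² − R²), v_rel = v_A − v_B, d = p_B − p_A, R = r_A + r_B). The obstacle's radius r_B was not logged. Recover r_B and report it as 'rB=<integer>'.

m = 5445
d = (-11, 22);  v_rel = (-9, 8),  |v_rel|² = 145
v_rel×d = (-9)·(22) − (8)·(-11) = -110
since m = R²·145 − (-110)²:  R² = (12100 + 5445) / 145 = 121
R = √121 = 11  ⇒  r_B = 11 − 7 = 4

rB=4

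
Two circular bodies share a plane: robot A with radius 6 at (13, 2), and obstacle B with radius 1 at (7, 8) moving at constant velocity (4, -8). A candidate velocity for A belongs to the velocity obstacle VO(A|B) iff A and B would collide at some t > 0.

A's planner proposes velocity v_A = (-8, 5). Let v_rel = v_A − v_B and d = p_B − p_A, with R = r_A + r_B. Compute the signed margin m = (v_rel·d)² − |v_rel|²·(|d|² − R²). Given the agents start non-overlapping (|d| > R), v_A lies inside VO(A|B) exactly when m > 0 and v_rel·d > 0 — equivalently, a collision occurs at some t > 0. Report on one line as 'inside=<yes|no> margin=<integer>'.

d = (-6, 6),  |d|² = 72;  R = 6+1 = 7,  c = 72−7² = 23
v_rel = (-12, 13),  |v_rel|² = 313;  v_rel·d = (-12)·(-6) + (13)·(6) = 150
313·t² − 300·t + 23 = 0  ⇒  m = 150² − 313·23 = 15301
m = 15301 > 0,  v_rel·d = 150 > 0  ⇒  inside

inside=yes margin=15301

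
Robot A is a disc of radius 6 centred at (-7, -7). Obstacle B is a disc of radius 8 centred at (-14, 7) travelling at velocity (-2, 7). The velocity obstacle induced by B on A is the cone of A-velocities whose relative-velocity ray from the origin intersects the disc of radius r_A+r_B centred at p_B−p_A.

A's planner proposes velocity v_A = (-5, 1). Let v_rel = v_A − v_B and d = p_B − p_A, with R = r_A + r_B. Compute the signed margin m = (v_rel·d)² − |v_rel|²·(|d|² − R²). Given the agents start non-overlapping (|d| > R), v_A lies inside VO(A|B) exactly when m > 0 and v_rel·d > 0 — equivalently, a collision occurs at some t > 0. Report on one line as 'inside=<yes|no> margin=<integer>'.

d = (-7, 14),  |d|² = 245;  R = 6+8 = 14,  c = 245−14² = 49
v_rel = (-3, -6),  |v_rel|² = 45;  v_rel·d = (-3)·(-7) + (-6)·(14) = -63
45·t² + 126·t + 49 = 0  ⇒  m = (-63)² − 45·49 = 1764
m = 1764 > 0,  v_rel·d = -63 < 0  ⇒  outside

inside=no margin=1764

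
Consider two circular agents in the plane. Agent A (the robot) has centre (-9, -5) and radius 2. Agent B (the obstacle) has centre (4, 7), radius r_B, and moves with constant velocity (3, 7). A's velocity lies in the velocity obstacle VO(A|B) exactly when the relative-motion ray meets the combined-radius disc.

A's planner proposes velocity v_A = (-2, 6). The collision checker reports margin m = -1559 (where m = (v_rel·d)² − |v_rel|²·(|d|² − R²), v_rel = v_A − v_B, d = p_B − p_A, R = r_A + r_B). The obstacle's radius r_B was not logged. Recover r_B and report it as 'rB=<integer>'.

m = -1559
d = (13, 12);  v_rel = (-5, -1),  |v_rel|² = 26
v_rel×d = (-5)·(12) − (-1)·(13) = -47
since m = R²·26 − (-47)²:  R² = (2209 + -1559) / 26 = 25
R = √25 = 5  ⇒  r_B = 5 − 2 = 3

rB=3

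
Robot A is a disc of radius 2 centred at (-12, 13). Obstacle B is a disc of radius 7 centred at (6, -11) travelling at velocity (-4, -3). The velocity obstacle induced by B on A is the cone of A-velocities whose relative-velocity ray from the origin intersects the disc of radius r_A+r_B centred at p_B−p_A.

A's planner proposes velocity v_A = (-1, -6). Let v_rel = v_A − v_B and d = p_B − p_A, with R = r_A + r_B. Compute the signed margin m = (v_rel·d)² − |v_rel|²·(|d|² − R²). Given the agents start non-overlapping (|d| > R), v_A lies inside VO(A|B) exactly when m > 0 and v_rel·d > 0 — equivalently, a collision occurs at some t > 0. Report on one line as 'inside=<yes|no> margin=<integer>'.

d = (18, -24),  |d|² = 900;  R = 2+7 = 9,  c = 900−9² = 819
v_rel = (3, -3),  |v_rel|² = 18;  v_rel·d = (3)·(18) + (-3)·(-24) = 126
18·t² − 252·t + 819 = 0  ⇒  m = 126² − 18·819 = 1134
m = 1134 > 0,  v_rel·d = 126 > 0  ⇒  inside

inside=yes margin=1134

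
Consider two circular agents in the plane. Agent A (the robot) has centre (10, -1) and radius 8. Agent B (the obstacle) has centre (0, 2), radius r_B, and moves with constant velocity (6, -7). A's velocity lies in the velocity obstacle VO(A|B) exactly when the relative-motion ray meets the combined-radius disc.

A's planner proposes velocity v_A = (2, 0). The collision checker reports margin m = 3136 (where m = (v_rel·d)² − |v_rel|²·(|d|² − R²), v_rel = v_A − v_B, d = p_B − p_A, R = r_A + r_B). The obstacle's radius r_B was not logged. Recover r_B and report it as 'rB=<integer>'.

m = 3136
d = (-10, 3);  v_rel = (-4, 7),  |v_rel|² = 65
v_rel×d = (-4)·(3) − (7)·(-10) = 58
since m = R²·65 − 58²:  R² = (3364 + 3136) / 65 = 100
R = √100 = 10  ⇒  r_B = 10 − 8 = 2

rB=2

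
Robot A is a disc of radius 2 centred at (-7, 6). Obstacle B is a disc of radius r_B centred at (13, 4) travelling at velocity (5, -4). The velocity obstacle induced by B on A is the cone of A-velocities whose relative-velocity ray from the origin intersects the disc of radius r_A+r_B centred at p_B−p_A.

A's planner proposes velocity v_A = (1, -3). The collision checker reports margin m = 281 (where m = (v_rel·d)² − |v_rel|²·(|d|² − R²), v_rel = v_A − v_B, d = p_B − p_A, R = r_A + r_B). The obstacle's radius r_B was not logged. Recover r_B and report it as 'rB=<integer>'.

m = 281
d = (20, -2);  v_rel = (-4, 1),  |v_rel|² = 17
v_rel×d = (-4)·(-2) − (1)·(20) = -12
since m = R²·17 − (-12)²:  R² = (144 + 281) / 17 = 25
R = √25 = 5  ⇒  r_B = 5 − 2 = 3

rB=3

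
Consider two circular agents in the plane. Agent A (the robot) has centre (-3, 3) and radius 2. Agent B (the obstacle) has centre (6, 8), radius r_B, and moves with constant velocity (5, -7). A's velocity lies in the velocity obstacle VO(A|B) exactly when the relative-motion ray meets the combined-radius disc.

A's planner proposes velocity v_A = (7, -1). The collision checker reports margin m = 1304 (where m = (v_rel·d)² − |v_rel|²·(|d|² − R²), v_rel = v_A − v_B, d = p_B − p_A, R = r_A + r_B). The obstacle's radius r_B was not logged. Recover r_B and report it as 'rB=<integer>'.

m = 1304
d = (9, 5);  v_rel = (2, 6),  |v_rel|² = 40
v_rel×d = (2)·(5) − (6)·(9) = -44
since m = R²·40 − (-44)²:  R² = (1936 + 1304) / 40 = 81
R = √81 = 9  ⇒  r_B = 9 − 2 = 7

rB=7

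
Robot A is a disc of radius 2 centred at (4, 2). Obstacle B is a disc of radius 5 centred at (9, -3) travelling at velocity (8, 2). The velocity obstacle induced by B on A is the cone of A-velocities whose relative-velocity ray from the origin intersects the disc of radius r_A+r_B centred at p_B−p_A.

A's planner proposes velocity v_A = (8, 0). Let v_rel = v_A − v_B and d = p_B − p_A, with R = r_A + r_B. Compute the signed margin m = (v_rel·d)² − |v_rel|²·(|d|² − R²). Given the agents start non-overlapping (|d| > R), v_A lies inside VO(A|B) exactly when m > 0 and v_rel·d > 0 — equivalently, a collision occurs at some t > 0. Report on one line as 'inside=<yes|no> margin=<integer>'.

d = (5, -5),  |d|² = 50;  R = 2+5 = 7,  c = 50−7² = 1
v_rel = (0, -2),  |v_rel|² = 4;  v_rel·d = (0)·(5) + (-2)·(-5) = 10
4·t² − 20·t + 1 = 0  ⇒  m = 10² − 4·1 = 96
m = 96 > 0,  v_rel·d = 10 > 0  ⇒  inside

inside=yes margin=96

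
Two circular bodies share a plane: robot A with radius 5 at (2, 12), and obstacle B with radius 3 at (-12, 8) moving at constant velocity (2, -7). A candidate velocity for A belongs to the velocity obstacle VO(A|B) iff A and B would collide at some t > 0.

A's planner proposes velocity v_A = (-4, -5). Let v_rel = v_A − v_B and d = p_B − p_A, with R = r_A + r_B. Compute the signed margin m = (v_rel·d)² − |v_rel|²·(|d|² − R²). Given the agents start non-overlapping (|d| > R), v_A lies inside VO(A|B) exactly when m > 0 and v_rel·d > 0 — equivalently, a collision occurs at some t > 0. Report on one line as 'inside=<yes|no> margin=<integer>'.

d = (-14, -4),  |d|² = 212;  R = 5+3 = 8,  c = 212−8² = 148
v_rel = (-6, 2),  |v_rel|² = 40;  v_rel·d = (-6)·(-14) + (2)·(-4) = 76
40·t² − 152·t + 148 = 0  ⇒  m = 76² − 40·148 = -144
m = -144 < 0,  v_rel·d = 76 > 0  ⇒  outside

inside=no margin=-144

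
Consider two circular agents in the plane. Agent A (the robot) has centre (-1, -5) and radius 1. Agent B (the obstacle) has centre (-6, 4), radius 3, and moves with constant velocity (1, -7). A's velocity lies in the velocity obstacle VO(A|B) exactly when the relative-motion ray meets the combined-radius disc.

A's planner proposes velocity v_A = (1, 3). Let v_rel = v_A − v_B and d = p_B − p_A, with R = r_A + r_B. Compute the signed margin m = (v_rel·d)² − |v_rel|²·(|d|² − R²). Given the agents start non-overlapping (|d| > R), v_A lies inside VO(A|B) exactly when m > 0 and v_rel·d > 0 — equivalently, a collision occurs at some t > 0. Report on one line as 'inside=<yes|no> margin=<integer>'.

d = (-5, 9),  |d|² = 106;  R = 1+3 = 4,  c = 106−4² = 90
v_rel = (0, 10),  |v_rel|² = 100;  v_rel·d = (0)·(-5) + (10)·(9) = 90
100·t² − 180·t + 90 = 0  ⇒  m = 90² − 100·90 = -900
m = -900 < 0,  v_rel·d = 90 > 0  ⇒  outside

inside=no margin=-900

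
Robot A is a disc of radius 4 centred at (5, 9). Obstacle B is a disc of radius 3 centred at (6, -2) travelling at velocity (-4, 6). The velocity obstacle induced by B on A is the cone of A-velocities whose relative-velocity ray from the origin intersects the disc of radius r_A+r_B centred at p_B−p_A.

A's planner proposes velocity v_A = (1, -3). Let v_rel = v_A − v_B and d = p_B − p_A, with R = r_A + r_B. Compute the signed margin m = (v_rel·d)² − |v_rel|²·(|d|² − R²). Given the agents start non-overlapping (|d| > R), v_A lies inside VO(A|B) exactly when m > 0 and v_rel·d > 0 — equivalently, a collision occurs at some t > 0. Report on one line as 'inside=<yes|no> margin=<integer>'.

d = (1, -11),  |d|² = 122;  R = 4+3 = 7,  c = 122−7² = 73
v_rel = (5, -9),  |v_rel|² = 106;  v_rel·d = (5)·(1) + (-9)·(-11) = 104
106·t² − 208·t + 73 = 0  ⇒  m = 104² − 106·73 = 3078
m = 3078 > 0,  v_rel·d = 104 > 0  ⇒  inside

inside=yes margin=3078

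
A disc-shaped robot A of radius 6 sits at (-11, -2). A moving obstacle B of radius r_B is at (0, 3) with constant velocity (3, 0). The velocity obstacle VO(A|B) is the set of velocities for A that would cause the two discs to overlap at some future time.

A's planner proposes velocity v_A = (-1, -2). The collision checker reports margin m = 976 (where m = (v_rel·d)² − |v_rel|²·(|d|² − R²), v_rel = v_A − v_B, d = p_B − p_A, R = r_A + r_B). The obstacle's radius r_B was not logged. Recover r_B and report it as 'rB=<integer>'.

m = 976
d = (11, 5);  v_rel = (-4, -2),  |v_rel|² = 20
v_rel×d = (-4)·(5) − (-2)·(11) = 2
since m = R²·20 − 2²:  R² = (4 + 976) / 20 = 49
R = √49 = 7  ⇒  r_B = 7 − 6 = 1

rB=1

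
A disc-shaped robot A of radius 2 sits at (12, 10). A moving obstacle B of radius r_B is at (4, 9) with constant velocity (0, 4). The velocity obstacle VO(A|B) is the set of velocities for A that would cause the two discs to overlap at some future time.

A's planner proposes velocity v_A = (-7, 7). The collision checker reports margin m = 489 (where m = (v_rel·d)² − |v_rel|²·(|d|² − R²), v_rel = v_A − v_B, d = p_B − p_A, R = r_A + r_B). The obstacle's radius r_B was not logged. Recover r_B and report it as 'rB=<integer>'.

m = 489
d = (-8, -1);  v_rel = (-7, 3),  |v_rel|² = 58
v_rel×d = (-7)·(-1) − (3)·(-8) = 31
since m = R²·58 − 31²:  R² = (961 + 489) / 58 = 25
R = √25 = 5  ⇒  r_B = 5 − 2 = 3

rB=3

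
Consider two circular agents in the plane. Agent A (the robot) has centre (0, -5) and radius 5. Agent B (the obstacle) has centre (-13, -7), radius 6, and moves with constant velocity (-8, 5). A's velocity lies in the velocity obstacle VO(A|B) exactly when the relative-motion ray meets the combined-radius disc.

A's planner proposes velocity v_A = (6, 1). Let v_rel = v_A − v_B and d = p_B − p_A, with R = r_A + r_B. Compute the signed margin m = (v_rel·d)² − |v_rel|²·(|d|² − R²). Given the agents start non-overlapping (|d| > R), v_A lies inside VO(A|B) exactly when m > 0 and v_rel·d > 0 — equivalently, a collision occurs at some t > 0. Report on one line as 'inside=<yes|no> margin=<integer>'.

d = (-13, -2),  |d|² = 173;  R = 5+6 = 11,  c = 173−11² = 52
v_rel = (14, -4),  |v_rel|² = 212;  v_rel·d = (14)·(-13) + (-4)·(-2) = -174
212·t² + 348·t + 52 = 0  ⇒  m = (-174)² − 212·52 = 19252
m = 19252 > 0,  v_rel·d = -174 < 0  ⇒  outside

inside=no margin=19252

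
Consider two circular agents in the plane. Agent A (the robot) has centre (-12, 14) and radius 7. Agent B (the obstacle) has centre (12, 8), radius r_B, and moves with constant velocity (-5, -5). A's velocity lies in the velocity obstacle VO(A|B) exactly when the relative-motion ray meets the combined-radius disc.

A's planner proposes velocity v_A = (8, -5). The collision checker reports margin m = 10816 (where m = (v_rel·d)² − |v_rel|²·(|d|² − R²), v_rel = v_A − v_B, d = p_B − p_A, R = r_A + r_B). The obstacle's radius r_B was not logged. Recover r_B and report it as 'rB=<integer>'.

m = 10816
d = (24, -6);  v_rel = (13, 0),  |v_rel|² = 169
v_rel×d = (13)·(-6) − (0)·(24) = -78
since m = R²·169 − (-78)²:  R² = (6084 + 10816) / 169 = 100
R = √100 = 10  ⇒  r_B = 10 − 7 = 3

rB=3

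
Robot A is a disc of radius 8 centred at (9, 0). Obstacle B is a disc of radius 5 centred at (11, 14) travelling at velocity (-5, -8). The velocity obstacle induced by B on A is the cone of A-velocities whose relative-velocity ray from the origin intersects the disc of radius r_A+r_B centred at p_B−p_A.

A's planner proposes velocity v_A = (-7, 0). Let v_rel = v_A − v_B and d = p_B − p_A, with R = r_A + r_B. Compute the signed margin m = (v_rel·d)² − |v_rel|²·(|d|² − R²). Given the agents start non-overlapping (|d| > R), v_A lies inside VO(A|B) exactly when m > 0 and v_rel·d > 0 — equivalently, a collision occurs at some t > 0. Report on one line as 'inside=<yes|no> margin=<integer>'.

d = (2, 14),  |d|² = 200;  R = 8+5 = 13,  c = 200−13² = 31
v_rel = (-2, 8),  |v_rel|² = 68;  v_rel·d = (-2)·(2) + (8)·(14) = 108
68·t² − 216·t + 31 = 0  ⇒  m = 108² − 68·31 = 9556
m = 9556 > 0,  v_rel·d = 108 > 0  ⇒  inside

inside=yes margin=9556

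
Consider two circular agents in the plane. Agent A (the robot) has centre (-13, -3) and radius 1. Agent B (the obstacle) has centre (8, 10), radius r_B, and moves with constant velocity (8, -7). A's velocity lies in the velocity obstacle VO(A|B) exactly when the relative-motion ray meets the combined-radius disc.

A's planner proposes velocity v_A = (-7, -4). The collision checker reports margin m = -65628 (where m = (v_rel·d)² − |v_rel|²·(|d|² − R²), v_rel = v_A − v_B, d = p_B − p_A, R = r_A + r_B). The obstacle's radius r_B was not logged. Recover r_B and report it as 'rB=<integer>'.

m = -65628
d = (21, 13);  v_rel = (-15, 3),  |v_rel|² = 234
v_rel×d = (-15)·(13) − (3)·(21) = -258
since m = R²·234 − (-258)²:  R² = (66564 + -65628) / 234 = 4
R = √4 = 2  ⇒  r_B = 2 − 1 = 1

rB=1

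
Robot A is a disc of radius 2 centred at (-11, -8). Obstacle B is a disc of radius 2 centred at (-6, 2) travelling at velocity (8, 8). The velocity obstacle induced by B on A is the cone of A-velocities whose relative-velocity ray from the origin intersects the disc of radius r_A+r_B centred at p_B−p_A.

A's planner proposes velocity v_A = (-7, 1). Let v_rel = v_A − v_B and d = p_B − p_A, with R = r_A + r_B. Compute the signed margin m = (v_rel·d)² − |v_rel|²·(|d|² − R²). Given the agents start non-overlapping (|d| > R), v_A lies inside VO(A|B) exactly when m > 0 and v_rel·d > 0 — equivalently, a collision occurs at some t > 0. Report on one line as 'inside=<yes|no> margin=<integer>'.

d = (5, 10),  |d|² = 125;  R = 2+2 = 4,  c = 125−4² = 109
v_rel = (-15, -7),  |v_rel|² = 274;  v_rel·d = (-15)·(5) + (-7)·(10) = -145
274·t² + 290·t + 109 = 0  ⇒  m = (-145)² − 274·109 = -8841
m = -8841 < 0,  v_rel·d = -145 < 0  ⇒  outside

inside=no margin=-8841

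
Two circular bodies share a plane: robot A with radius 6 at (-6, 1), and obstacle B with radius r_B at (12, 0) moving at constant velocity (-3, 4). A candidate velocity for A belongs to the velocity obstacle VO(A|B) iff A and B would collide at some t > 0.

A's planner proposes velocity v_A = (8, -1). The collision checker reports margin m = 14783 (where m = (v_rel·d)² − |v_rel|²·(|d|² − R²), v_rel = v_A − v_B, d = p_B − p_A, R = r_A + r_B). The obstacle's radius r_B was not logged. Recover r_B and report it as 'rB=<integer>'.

m = 14783
d = (18, -1);  v_rel = (11, -5),  |v_rel|² = 146
v_rel×d = (11)·(-1) − (-5)·(18) = 79
since m = R²·146 − 79²:  R² = (6241 + 14783) / 146 = 144
R = √144 = 12  ⇒  r_B = 12 − 6 = 6

rB=6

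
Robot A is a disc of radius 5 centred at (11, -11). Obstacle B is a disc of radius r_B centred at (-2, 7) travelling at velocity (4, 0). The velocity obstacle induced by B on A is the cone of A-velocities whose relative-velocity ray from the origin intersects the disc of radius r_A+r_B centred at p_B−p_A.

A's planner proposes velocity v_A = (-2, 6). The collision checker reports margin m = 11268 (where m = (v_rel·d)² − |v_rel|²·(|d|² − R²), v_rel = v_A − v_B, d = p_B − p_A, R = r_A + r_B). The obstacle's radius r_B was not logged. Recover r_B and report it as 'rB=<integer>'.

m = 11268
d = (-13, 18);  v_rel = (-6, 6),  |v_rel|² = 72
v_rel×d = (-6)·(18) − (6)·(-13) = -30
since m = R²·72 − (-30)²:  R² = (900 + 11268) / 72 = 169
R = √169 = 13  ⇒  r_B = 13 − 5 = 8

rB=8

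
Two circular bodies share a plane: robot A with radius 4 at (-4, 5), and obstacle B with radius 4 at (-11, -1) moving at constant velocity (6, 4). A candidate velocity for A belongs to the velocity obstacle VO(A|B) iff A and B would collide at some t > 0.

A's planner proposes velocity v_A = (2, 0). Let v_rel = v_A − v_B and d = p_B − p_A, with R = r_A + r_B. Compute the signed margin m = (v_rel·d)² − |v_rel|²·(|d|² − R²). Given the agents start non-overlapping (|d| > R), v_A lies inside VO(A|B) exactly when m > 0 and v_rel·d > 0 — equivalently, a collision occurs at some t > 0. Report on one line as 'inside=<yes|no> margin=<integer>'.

d = (-7, -6),  |d|² = 85;  R = 4+4 = 8,  c = 85−8² = 21
v_rel = (-4, -4),  |v_rel|² = 32;  v_rel·d = (-4)·(-7) + (-4)·(-6) = 52
32·t² − 104·t + 21 = 0  ⇒  m = 52² − 32·21 = 2032
m = 2032 > 0,  v_rel·d = 52 > 0  ⇒  inside

inside=yes margin=2032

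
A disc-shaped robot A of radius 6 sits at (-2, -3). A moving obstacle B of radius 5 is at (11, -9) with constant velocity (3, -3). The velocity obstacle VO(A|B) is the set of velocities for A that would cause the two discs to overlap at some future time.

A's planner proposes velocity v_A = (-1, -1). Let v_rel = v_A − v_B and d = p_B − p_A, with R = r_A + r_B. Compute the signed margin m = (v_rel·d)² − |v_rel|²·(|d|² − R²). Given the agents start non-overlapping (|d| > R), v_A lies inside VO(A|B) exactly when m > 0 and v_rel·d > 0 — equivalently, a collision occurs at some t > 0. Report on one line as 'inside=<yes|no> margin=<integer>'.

d = (13, -6),  |d|² = 205;  R = 6+5 = 11,  c = 205−11² = 84
v_rel = (-4, 2),  |v_rel|² = 20;  v_rel·d = (-4)·(13) + (2)·(-6) = -64
20·t² + 128·t + 84 = 0  ⇒  m = (-64)² − 20·84 = 2416
m = 2416 > 0,  v_rel·d = -64 < 0  ⇒  outside

inside=no margin=2416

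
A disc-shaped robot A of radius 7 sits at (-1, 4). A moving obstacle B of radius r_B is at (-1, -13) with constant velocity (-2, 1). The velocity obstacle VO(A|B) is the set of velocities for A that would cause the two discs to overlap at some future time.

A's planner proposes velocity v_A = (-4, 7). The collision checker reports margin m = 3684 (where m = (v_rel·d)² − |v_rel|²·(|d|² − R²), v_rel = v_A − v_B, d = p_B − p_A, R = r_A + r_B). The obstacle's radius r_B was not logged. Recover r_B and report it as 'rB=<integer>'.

m = 3684
d = (0, -17);  v_rel = (-2, 6),  |v_rel|² = 40
v_rel×d = (-2)·(-17) − (6)·(0) = 34
since m = R²·40 − 34²:  R² = (1156 + 3684) / 40 = 121
R = √121 = 11  ⇒  r_B = 11 − 7 = 4

rB=4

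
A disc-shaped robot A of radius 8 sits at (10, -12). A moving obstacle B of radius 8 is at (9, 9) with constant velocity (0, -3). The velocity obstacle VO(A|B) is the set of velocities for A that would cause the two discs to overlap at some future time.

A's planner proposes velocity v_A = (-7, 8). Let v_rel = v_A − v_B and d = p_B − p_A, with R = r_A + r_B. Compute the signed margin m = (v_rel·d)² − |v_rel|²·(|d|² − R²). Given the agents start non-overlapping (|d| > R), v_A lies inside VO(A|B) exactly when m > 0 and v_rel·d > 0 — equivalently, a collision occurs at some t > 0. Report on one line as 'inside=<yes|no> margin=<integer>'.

d = (-1, 21),  |d|² = 442;  R = 8+8 = 16,  c = 442−16² = 186
v_rel = (-7, 11),  |v_rel|² = 170;  v_rel·d = (-7)·(-1) + (11)·(21) = 238
170·t² − 476·t + 186 = 0  ⇒  m = 238² − 170·186 = 25024
m = 25024 > 0,  v_rel·d = 238 > 0  ⇒  inside

inside=yes margin=25024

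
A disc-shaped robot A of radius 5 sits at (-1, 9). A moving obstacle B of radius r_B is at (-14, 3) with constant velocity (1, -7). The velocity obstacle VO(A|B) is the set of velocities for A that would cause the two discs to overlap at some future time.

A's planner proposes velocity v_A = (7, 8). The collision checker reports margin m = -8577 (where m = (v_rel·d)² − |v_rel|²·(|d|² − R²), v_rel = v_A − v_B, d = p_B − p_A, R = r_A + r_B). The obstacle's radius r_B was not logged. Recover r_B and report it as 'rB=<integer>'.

m = -8577
d = (-13, -6);  v_rel = (6, 15),  |v_rel|² = 261
v_rel×d = (6)·(-6) − (15)·(-13) = 159
since m = R²·261 − 159²:  R² = (25281 + -8577) / 261 = 64
R = √64 = 8  ⇒  r_B = 8 − 5 = 3

rB=3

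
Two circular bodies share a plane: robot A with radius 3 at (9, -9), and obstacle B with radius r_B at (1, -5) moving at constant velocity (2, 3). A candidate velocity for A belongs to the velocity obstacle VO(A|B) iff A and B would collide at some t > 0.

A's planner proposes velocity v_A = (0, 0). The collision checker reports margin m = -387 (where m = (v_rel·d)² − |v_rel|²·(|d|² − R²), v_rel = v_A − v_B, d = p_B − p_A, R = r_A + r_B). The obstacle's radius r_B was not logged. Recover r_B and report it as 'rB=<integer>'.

m = -387
d = (-8, 4);  v_rel = (-2, -3),  |v_rel|² = 13
v_rel×d = (-2)·(4) − (-3)·(-8) = -32
since m = R²·13 − (-32)²:  R² = (1024 + -387) / 13 = 49
R = √49 = 7  ⇒  r_B = 7 − 3 = 4

rB=4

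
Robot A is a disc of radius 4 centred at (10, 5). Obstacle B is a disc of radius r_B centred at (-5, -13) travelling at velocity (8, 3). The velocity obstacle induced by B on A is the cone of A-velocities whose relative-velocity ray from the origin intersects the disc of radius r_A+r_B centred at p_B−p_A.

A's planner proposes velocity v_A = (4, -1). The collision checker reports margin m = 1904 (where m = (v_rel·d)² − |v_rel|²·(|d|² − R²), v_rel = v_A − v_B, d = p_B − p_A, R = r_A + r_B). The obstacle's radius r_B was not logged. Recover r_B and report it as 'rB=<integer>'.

m = 1904
d = (-15, -18);  v_rel = (-4, -4),  |v_rel|² = 32
v_rel×d = (-4)·(-18) − (-4)·(-15) = 12
since m = R²·32 − 12²:  R² = (144 + 1904) / 32 = 64
R = √64 = 8  ⇒  r_B = 8 − 4 = 4

rB=4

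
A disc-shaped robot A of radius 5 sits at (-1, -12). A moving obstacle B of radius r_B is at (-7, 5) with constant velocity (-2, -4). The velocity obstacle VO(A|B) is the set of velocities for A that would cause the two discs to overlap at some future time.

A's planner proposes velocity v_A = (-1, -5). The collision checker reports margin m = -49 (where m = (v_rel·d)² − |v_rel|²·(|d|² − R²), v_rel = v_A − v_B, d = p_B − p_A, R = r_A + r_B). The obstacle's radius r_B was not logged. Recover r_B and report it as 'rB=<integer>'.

m = -49
d = (-6, 17);  v_rel = (1, -1),  |v_rel|² = 2
v_rel×d = (1)·(17) − (-1)·(-6) = 11
since m = R²·2 − 11²:  R² = (121 + -49) / 2 = 36
R = √36 = 6  ⇒  r_B = 6 − 5 = 1

rB=1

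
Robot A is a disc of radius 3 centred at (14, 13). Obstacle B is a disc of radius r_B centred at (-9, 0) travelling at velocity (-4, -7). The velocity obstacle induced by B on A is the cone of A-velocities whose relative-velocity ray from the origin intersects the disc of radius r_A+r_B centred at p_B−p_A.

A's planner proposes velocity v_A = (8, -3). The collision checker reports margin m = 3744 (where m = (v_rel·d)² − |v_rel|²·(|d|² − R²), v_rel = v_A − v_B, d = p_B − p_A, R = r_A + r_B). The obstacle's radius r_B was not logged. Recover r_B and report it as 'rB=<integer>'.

m = 3744
d = (-23, -13);  v_rel = (12, 4),  |v_rel|² = 160
v_rel×d = (12)·(-13) − (4)·(-23) = -64
since m = R²·160 − (-64)²:  R² = (4096 + 3744) / 160 = 49
R = √49 = 7  ⇒  r_B = 7 − 3 = 4

rB=4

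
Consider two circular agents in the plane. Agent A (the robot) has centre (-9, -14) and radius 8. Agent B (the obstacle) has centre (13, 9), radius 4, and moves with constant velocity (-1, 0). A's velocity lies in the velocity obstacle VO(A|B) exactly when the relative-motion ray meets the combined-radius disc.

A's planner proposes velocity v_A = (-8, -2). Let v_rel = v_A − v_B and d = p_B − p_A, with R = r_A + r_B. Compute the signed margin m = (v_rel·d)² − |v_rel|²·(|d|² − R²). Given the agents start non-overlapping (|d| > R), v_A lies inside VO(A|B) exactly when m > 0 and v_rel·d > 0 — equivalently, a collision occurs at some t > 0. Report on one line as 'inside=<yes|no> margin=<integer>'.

d = (22, 23),  |d|² = 1013;  R = 8+4 = 12,  c = 1013−12² = 869
v_rel = (-7, -2),  |v_rel|² = 53;  v_rel·d = (-7)·(22) + (-2)·(23) = -200
53·t² + 400·t + 869 = 0  ⇒  m = (-200)² − 53·869 = -6057
m = -6057 < 0,  v_rel·d = -200 < 0  ⇒  outside

inside=no margin=-6057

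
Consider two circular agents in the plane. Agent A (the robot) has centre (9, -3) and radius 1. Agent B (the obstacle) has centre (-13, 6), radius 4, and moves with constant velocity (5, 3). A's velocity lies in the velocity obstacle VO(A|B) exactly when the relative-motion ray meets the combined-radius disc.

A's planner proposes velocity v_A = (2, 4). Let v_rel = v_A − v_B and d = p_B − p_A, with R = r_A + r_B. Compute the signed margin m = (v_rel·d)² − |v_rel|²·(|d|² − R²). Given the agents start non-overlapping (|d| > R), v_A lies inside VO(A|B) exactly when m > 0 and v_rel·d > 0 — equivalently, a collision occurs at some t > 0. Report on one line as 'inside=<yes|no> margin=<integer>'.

d = (-22, 9),  |d|² = 565;  R = 1+4 = 5,  c = 565−5² = 540
v_rel = (-3, 1),  |v_rel|² = 10;  v_rel·d = (-3)·(-22) + (1)·(9) = 75
10·t² − 150·t + 540 = 0  ⇒  m = 75² − 10·540 = 225
m = 225 > 0,  v_rel·d = 75 > 0  ⇒  inside

inside=yes margin=225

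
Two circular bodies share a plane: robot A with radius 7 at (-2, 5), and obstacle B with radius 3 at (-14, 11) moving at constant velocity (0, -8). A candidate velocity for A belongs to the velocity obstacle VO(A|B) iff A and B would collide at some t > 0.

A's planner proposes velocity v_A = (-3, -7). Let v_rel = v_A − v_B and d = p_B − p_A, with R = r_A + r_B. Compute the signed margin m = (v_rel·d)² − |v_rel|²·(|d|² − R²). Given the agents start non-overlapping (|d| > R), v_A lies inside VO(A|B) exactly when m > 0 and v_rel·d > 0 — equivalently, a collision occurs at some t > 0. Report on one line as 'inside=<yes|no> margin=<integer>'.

d = (-12, 6),  |d|² = 180;  R = 7+3 = 10,  c = 180−10² = 80
v_rel = (-3, 1),  |v_rel|² = 10;  v_rel·d = (-3)·(-12) + (1)·(6) = 42
10·t² − 84·t + 80 = 0  ⇒  m = 42² − 10·80 = 964
m = 964 > 0,  v_rel·d = 42 > 0  ⇒  inside

inside=yes margin=964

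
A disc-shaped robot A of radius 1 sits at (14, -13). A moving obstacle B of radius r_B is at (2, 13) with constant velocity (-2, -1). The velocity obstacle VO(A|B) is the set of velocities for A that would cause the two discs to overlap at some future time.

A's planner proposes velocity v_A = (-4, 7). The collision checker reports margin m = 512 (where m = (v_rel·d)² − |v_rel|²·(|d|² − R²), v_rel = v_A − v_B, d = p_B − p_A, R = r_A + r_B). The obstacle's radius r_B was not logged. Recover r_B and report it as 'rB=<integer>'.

m = 512
d = (-12, 26);  v_rel = (-2, 8),  |v_rel|² = 68
v_rel×d = (-2)·(26) − (8)·(-12) = 44
since m = R²·68 − 44²:  R² = (1936 + 512) / 68 = 36
R = √36 = 6  ⇒  r_B = 6 − 1 = 5

rB=5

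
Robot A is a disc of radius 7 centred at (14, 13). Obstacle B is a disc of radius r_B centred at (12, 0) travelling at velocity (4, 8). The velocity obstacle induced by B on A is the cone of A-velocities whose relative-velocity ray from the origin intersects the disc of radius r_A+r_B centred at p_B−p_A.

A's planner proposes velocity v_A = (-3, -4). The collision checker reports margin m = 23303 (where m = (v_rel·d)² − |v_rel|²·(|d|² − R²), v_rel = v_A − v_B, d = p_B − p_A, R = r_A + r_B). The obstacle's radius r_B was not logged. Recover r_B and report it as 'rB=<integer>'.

m = 23303
d = (-2, -13);  v_rel = (-7, -12),  |v_rel|² = 193
v_rel×d = (-7)·(-13) − (-12)·(-2) = 67
since m = R²·193 − 67²:  R² = (4489 + 23303) / 193 = 144
R = √144 = 12  ⇒  r_B = 12 − 7 = 5

rB=5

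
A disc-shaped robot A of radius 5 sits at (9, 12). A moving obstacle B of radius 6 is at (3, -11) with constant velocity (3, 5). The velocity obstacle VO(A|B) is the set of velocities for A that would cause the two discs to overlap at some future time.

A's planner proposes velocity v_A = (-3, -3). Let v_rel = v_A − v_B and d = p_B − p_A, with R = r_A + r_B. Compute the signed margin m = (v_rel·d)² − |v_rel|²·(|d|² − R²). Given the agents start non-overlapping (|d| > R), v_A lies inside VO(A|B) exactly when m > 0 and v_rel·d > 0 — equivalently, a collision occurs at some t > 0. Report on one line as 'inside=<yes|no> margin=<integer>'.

d = (-6, -23),  |d|² = 565;  R = 5+6 = 11,  c = 565−11² = 444
v_rel = (-6, -8),  |v_rel|² = 100;  v_rel·d = (-6)·(-6) + (-8)·(-23) = 220
100·t² − 440·t + 444 = 0  ⇒  m = 220² − 100·444 = 4000
m = 4000 > 0,  v_rel·d = 220 > 0  ⇒  inside

inside=yes margin=4000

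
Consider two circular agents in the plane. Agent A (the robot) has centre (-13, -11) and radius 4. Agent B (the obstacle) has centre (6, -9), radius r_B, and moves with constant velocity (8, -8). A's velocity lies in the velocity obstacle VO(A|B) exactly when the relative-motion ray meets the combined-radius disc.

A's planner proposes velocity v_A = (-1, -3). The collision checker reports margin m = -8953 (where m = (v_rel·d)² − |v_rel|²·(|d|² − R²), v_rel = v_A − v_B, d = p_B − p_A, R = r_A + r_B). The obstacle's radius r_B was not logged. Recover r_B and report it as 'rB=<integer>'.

m = -8953
d = (19, 2);  v_rel = (-9, 5),  |v_rel|² = 106
v_rel×d = (-9)·(2) − (5)·(19) = -113
since m = R²·106 − (-113)²:  R² = (12769 + -8953) / 106 = 36
R = √36 = 6  ⇒  r_B = 6 − 4 = 2

rB=2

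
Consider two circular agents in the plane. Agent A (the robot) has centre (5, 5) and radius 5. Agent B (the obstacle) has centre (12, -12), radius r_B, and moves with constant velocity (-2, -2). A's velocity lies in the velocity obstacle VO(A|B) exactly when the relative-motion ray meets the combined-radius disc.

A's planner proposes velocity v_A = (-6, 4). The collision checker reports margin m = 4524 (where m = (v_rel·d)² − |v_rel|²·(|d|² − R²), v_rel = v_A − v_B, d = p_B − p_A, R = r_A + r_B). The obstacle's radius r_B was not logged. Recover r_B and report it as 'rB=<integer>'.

m = 4524
d = (7, -17);  v_rel = (-4, 6),  |v_rel|² = 52
v_rel×d = (-4)·(-17) − (6)·(7) = 26
since m = R²·52 − 26²:  R² = (676 + 4524) / 52 = 100
R = √100 = 10  ⇒  r_B = 10 − 5 = 5

rB=5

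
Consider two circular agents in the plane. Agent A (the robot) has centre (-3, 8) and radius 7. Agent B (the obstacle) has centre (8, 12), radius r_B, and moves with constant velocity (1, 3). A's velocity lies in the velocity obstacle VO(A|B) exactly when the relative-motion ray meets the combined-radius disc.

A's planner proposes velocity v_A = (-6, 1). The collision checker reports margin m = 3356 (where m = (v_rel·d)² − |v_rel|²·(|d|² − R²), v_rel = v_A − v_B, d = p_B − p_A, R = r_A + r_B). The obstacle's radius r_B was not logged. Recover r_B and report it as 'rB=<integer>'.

m = 3356
d = (11, 4);  v_rel = (-7, -2),  |v_rel|² = 53
v_rel×d = (-7)·(4) − (-2)·(11) = -6
since m = R²·53 − (-6)²:  R² = (36 + 3356) / 53 = 64
R = √64 = 8  ⇒  r_B = 8 − 7 = 1

rB=1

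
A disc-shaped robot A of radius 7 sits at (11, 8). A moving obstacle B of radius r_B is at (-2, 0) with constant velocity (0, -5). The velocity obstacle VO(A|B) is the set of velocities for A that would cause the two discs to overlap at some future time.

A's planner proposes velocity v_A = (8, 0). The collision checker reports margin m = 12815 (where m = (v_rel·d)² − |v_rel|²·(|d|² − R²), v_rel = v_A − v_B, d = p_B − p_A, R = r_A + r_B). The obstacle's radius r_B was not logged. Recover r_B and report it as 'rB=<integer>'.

m = 12815
d = (-13, -8);  v_rel = (8, 5),  |v_rel|² = 89
v_rel×d = (8)·(-8) − (5)·(-13) = 1
since m = R²·89 − 1²:  R² = (1 + 12815) / 89 = 144
R = √144 = 12  ⇒  r_B = 12 − 7 = 5

rB=5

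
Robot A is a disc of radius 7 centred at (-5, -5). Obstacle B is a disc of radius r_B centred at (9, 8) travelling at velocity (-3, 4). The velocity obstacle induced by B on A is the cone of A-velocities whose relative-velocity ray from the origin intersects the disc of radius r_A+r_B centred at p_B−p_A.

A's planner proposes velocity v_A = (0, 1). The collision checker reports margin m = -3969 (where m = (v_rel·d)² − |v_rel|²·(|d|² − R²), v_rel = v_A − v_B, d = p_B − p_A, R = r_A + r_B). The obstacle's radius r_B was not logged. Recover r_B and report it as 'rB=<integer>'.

m = -3969
d = (14, 13);  v_rel = (3, -3),  |v_rel|² = 18
v_rel×d = (3)·(13) − (-3)·(14) = 81
since m = R²·18 − 81²:  R² = (6561 + -3969) / 18 = 144
R = √144 = 12  ⇒  r_B = 12 − 7 = 5

rB=5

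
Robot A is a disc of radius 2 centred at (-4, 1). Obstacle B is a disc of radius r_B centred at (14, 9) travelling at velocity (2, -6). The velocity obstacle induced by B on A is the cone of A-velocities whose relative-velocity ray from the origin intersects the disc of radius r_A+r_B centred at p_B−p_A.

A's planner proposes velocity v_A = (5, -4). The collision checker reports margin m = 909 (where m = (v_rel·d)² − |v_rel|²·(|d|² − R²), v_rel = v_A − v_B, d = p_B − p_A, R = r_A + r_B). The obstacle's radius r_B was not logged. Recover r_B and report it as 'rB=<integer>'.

m = 909
d = (18, 8);  v_rel = (3, 2),  |v_rel|² = 13
v_rel×d = (3)·(8) − (2)·(18) = -12
since m = R²·13 − (-12)²:  R² = (144 + 909) / 13 = 81
R = √81 = 9  ⇒  r_B = 9 − 2 = 7

rB=7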